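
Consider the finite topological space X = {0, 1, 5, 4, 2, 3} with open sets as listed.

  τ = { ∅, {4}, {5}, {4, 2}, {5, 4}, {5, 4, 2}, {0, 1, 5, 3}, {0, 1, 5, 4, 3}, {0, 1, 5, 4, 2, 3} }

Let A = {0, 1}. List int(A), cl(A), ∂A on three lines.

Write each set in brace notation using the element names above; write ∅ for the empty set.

interior: largest open inside A is ∅ (from ∅)
cl via duality: int({5, 4, 2, 3}) = {5, 4, 2}, so X∖{5, 4, 2} = {0, 1, 3}
cl∖int = {0, 1, 3}

int(A) = ∅
cl(A)  = {0, 1, 3}
∂A     = {0, 1, 3}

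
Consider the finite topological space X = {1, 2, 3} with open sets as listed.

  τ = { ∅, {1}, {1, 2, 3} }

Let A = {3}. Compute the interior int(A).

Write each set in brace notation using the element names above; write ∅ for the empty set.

open subsets of A: ∅; so int(A) = ∅

∅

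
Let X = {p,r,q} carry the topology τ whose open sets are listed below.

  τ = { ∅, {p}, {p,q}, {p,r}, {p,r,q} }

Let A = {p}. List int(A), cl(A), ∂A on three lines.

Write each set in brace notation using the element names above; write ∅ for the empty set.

open subsets of A: ∅, {p}; so int(A) = {p}
closure: X∖int(X∖A) = X∖∅ = {p,r,q}
∂A = {p,r,q} minus {p} = {r,q}

int(A) = {p}
cl(A)  = {p,r,q}
∂A     = {r,q}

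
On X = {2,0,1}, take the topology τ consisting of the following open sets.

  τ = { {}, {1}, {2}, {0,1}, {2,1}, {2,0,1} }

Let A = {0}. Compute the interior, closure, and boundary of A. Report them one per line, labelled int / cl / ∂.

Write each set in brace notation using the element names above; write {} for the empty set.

interior: largest open inside A is {} (from {})
cl via duality: int({2,1}) = {2,1}, so X∖{2,1} = {0}
cl∖int = {0}

int(A) = {}
cl(A)  = {0}
∂A     = {0}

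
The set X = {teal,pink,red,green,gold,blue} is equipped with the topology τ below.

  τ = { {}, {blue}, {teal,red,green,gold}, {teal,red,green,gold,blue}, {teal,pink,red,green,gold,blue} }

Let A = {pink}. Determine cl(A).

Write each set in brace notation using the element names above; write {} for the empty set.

{pink}

X∖A={teal,red,green,gold,blue}, int(X∖A)={teal,red,green,gold,blue}, hence cl(A)={pink}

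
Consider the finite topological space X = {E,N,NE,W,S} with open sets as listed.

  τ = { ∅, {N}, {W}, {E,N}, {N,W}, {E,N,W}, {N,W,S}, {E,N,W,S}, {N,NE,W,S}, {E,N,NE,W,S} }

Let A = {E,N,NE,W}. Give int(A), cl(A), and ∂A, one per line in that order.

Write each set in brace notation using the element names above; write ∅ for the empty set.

int(A) = {E,N,W}
cl(A)  = {E,N,NE,W,S}
∂A     = {NE,S}

open subsets of A: ∅, {N}, {W}, {E,N}, {N,W}, {E,N,W}; so int(A) = {E,N,W}
closure: X∖int(X∖A) = X∖∅ = {E,N,NE,W,S}
∂A = {E,N,NE,W,S} minus {E,N,W} = {NE,S}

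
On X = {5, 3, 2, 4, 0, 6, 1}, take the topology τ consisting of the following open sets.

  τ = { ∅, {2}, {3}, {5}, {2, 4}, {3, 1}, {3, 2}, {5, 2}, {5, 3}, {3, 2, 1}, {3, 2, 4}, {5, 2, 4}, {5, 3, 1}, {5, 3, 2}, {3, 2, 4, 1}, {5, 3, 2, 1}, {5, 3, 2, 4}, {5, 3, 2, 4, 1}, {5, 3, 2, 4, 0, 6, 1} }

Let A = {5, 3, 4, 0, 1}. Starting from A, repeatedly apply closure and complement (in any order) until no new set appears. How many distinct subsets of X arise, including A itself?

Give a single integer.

8

closure: X∖int(X∖A) = X∖{2} = {5, 3, 4, 0, 6, 1}
Let k=closure and c=complement:
  1. A     = {5, 3, 4, 0, 1}
  2. kA    = {5, 3, 4, 0, 6, 1}
  3. cA    = {2, 6}
  4. ckA   = {2}
  5. kcA   = {2, 4, 0, 6}
  6. ckcA  = {5, 3, 1}
  7. kckcA = {5, 3, 0, 6, 1}
  8. ckckcA = {2, 4}
— saturated at 8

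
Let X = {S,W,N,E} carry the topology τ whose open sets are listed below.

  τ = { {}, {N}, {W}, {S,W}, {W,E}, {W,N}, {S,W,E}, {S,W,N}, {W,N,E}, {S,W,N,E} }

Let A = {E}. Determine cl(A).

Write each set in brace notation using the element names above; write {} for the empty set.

{E}

complement {S,W,N}; its interior {S,W,N}; cl(A) = X∖{S,W,N} = {E}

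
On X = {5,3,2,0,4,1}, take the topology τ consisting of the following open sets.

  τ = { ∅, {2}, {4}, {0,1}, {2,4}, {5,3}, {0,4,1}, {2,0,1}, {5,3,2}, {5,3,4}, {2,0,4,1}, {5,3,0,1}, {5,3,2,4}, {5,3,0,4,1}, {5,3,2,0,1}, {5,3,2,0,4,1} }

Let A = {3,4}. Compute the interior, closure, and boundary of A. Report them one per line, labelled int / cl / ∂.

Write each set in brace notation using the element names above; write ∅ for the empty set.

int(A) = {4}
cl(A)  = {5,3,4}
∂A     = {5,3}

U open, U⊆A: ∅, {4}. int(A) = ⋃ = {4}
X∖A={5,2,0,1}, int(X∖A)={2,0,1}, hence cl(A)={5,3,4}
∂A: remove int from cl → {5,3}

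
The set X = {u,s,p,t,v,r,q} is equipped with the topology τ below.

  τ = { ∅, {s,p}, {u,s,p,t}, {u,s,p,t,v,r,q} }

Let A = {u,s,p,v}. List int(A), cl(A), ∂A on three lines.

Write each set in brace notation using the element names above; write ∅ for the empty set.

int(A) = {s,p}
cl(A)  = {u,s,p,t,v,r,q}
∂A     = {u,t,v,r,q}

interior: largest open inside A is {s,p} (from ∅, {s,p})
cl via duality: int({t,r,q}) = ∅, so X∖∅ = {u,s,p,t,v,r,q}
cl∖int = {u,t,v,r,q}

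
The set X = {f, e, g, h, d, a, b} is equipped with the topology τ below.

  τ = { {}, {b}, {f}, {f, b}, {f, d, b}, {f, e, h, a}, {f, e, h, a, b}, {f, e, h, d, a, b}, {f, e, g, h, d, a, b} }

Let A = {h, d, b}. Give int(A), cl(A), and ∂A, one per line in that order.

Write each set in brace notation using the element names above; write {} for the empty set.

int(A) = {b}
cl(A)  = {e, g, h, d, a, b}
∂A     = {e, g, h, d, a}

open subsets of A: {}, {b}; so int(A) = {b}
closure: X∖int(X∖A) = X∖{f} = {e, g, h, d, a, b}
∂A = {e, g, h, d, a, b} minus {b} = {e, g, h, d, a}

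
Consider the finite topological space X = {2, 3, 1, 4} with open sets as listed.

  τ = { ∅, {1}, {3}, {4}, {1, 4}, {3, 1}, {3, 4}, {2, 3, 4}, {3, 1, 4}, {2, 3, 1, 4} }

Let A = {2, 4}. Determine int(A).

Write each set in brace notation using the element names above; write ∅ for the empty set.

{4}

open subsets of A: ∅, {4}; so int(A) = {4}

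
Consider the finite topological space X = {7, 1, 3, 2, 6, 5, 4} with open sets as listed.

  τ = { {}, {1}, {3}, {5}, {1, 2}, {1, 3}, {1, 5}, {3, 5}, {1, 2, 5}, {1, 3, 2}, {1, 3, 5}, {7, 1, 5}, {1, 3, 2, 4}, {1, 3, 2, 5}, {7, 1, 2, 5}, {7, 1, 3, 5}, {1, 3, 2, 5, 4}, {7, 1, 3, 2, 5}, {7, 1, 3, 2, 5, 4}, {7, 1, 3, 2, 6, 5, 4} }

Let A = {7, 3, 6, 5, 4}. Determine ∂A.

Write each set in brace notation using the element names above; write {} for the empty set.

U open, U⊆A: {}, {5}, {3}, {3, 5}. int(A) = ⋃ = {3, 5}
X∖A={1, 2}, int(X∖A)={1, 2}, hence cl(A)={7, 3, 6, 5, 4}
∂A: remove int from cl → {7, 6, 4}

{7, 6, 4}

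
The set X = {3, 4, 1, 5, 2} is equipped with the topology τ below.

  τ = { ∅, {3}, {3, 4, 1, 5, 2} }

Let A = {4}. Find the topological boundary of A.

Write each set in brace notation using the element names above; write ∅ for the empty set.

{4, 1, 5, 2}

open subsets of A: ∅; so int(A) = ∅
closure: X∖int(X∖A) = X∖{3} = {4, 1, 5, 2}
∂A = {4, 1, 5, 2} minus ∅ = {4, 1, 5, 2}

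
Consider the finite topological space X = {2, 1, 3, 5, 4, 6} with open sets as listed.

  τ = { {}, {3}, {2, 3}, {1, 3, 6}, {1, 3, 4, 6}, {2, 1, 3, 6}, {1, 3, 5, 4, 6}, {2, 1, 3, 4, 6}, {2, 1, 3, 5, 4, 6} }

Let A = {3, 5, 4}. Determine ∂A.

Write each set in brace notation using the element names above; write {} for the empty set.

{2, 1, 5, 4, 6}

U open, U⊆A: {}, {3}. int(A) = ⋃ = {3}
X∖A={2, 1, 6}, int(X∖A)={}, hence cl(A)={2, 1, 3, 5, 4, 6}
∂A: remove int from cl → {2, 1, 5, 4, 6}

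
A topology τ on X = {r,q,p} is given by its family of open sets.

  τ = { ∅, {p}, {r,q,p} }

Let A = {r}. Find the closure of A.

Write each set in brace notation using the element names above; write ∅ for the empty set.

cl via duality: int({q,p}) = {p}, so X∖{p} = {r,q}

{r,q}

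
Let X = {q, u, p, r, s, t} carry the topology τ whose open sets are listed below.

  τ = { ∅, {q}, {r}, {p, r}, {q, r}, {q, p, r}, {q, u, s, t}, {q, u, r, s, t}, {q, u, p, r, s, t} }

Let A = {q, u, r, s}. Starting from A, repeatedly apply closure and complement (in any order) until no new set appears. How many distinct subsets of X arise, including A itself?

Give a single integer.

6

X∖A={p, t}, int(X∖A)=∅, hence cl(A)={q, u, p, r, s, t}
Orbit (k=closure, c=complement):
  1. A     = {q, u, r, s}
  2. kA    = {q, u, p, r, s, t}
  3. cA    = {p, t}
  4. ckA   = ∅
  5. kcA   = {u, p, s, t}
  6. ckcA  = {q, r}
(closed under both — stop)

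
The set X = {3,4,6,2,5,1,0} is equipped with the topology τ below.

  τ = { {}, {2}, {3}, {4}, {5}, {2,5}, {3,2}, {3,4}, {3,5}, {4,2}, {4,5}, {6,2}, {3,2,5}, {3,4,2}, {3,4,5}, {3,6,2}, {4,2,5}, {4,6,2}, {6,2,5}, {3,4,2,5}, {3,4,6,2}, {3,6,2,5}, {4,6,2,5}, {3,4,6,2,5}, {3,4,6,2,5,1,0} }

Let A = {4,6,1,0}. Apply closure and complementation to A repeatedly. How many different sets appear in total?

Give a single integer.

cl via duality: int({3,2,5}) = {3,2,5}, so X∖{3,2,5} = {4,6,1,0}
Write k for closure, c for complement:
  1. A     = {4,6,1,0}
  2. cA    = {3,2,5}
  3. kcA   = {3,6,2,5,1,0}
  4. ckcA  = {4}
  5. kckcA = {4,1,0}
  6. ckckcA = {3,6,2,5}
applying k or c yields no new set

6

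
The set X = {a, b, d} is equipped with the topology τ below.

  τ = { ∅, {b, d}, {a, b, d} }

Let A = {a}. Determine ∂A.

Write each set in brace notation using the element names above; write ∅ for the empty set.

open subsets of A: ∅; so int(A) = ∅
closure: X∖int(X∖A) = X∖{b, d} = {a}
∂A = {a} minus ∅ = {a}

{a}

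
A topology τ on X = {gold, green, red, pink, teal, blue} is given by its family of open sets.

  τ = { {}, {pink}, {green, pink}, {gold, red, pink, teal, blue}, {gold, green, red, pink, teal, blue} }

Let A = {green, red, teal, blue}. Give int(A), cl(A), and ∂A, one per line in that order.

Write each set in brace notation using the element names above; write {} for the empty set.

interior: largest open inside A is {} (from {})
cl via duality: int({gold, pink}) = {pink}, so X∖{pink} = {gold, green, red, teal, blue}
cl∖int = {gold, green, red, teal, blue}

int(A) = {}
cl(A)  = {gold, green, red, teal, blue}
∂A     = {gold, green, red, teal, blue}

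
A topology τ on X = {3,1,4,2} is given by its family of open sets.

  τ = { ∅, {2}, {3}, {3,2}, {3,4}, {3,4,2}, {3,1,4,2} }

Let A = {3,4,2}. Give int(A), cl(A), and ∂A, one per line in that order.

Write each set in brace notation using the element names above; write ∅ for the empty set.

open subsets of A: ∅, {2}, {3}, {3,4}, {3,2}, {3,4,2}; so int(A) = {3,4,2}
closure: X∖int(X∖A) = X∖∅ = {3,1,4,2}
∂A = {3,1,4,2} minus {3,4,2} = {1}

int(A) = {3,4,2}
cl(A)  = {3,1,4,2}
∂A     = {1}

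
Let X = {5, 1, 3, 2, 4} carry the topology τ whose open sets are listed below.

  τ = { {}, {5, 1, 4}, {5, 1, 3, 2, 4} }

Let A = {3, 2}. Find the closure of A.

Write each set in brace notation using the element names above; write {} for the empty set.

{3, 2}

complement {5, 1, 4}; its interior {5, 1, 4}; cl(A) = X∖{5, 1, 4} = {3, 2}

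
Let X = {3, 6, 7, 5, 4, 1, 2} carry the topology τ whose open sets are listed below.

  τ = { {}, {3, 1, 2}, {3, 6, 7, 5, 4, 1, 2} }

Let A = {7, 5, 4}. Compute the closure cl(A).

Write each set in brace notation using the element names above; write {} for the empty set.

cl via duality: int({3, 6, 1, 2}) = {3, 1, 2}, so X∖{3, 1, 2} = {6, 7, 5, 4}

{6, 7, 5, 4}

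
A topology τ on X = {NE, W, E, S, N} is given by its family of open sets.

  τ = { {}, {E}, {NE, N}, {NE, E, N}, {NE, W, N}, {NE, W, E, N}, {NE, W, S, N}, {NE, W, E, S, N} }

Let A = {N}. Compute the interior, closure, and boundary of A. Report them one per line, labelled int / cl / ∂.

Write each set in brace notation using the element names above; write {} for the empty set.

U open, U⊆A: {}. int(A) = ⋃ = {}
X∖A={NE, W, E, S}, int(X∖A)={E}, hence cl(A)={NE, W, S, N}
∂A: remove int from cl → {NE, W, S, N}

int(A) = {}
cl(A)  = {NE, W, S, N}
∂A     = {NE, W, S, N}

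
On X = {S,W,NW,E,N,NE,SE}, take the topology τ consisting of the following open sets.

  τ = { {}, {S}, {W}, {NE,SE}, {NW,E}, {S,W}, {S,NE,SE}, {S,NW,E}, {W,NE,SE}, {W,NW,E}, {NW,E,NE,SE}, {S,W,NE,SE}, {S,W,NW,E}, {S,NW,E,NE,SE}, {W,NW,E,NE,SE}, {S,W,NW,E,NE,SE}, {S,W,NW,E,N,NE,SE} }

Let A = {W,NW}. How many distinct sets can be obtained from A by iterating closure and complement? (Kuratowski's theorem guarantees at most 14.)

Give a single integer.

cl via duality: int({S,E,N,NE,SE}) = {S,NE,SE}, so X∖{S,NE,SE} = {W,NW,E,N}
Write k for closure, c for complement:
  1. A     = {W,NW}
  2. kA    = {W,NW,E,N}
  3. cA    = {S,E,N,NE,SE}
  4. ckA   = {S,NE,SE}
  5. kcA   = {S,NW,E,N,NE,SE}
  6. kckA  = {S,N,NE,SE}
  7. ckcA  = {W}
  8. ckckA = {W,NW,E}
  9. kckcA = {W,N}
  10. ckckcA = {S,NW,E,NE,SE}
applying k or c yields no new set

10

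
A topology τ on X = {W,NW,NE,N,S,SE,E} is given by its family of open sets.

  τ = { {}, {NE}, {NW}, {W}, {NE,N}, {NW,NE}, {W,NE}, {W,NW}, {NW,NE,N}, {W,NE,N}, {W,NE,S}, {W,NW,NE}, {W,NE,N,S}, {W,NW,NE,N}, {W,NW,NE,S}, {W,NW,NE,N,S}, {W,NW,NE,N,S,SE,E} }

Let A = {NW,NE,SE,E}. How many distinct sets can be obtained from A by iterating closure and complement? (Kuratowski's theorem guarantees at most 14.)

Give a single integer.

X∖A={W,N,S}, int(X∖A)={W}, hence cl(A)={NW,NE,N,S,SE,E}
Orbit (k=closure, c=complement):
  1. A     = {NW,NE,SE,E}
  2. kA    = {NW,NE,N,S,SE,E}
  3. cA    = {W,N,S}
  4. ckA   = {W}
  5. kcA   = {W,N,S,SE,E}
  6. kckA  = {W,S,SE,E}
  7. ckcA  = {NW,NE}
  8. ckckA = {NW,NE,N}
(closed under both — stop)

8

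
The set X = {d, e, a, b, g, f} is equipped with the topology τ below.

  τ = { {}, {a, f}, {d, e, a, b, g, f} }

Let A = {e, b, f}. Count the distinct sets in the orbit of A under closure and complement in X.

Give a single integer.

4

cl via duality: int({d, a, g}) = {}, so X∖{} = {d, e, a, b, g, f}
Write k for closure, c for complement:
  1. A     = {e, b, f}
  2. kA    = {d, e, a, b, g, f}
  3. cA    = {d, a, g}
  4. ckA   = {}
applying k or c yields no new set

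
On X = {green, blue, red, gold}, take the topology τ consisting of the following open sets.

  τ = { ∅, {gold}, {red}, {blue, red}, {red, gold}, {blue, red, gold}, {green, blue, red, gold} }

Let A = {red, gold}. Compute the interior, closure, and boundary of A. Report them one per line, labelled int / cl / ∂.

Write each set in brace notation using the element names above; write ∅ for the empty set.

int(A) = {red, gold}
cl(A)  = {green, blue, red, gold}
∂A     = {green, blue}

opens ⊆ A: ∅, {red}, {gold}, {red, gold}; union → int = {red, gold}
complement {green, blue}; its interior ∅; cl(A) = X∖∅ = {green, blue, red, gold}
boundary = {green, blue, red, gold} ∖ {red, gold} = {green, blue}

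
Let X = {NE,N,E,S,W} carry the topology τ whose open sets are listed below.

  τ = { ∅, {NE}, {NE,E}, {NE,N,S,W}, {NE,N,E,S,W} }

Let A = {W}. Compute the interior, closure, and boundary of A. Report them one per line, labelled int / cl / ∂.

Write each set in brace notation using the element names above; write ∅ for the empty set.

int(A) = ∅
cl(A)  = {N,S,W}
∂A     = {N,S,W}

opens ⊆ A: ∅; union → int = ∅
complement {NE,N,E,S}; its interior {NE,E}; cl(A) = X∖{NE,E} = {N,S,W}
boundary = {N,S,W} ∖ ∅ = {N,S,W}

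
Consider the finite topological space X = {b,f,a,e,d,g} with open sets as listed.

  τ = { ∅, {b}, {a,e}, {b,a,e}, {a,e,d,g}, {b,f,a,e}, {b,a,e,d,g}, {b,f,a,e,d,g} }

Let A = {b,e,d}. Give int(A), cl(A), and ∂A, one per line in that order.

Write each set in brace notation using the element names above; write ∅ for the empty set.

open subsets of A: ∅, {b}; so int(A) = {b}
closure: X∖int(X∖A) = X∖∅ = {b,f,a,e,d,g}
∂A = {b,f,a,e,d,g} minus {b} = {f,a,e,d,g}

int(A) = {b}
cl(A)  = {b,f,a,e,d,g}
∂A     = {f,a,e,d,g}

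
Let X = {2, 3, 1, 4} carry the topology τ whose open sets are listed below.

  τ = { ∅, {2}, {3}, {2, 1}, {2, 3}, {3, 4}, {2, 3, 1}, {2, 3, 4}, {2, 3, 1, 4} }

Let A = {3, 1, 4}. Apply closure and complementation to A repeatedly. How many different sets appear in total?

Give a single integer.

4

X∖A={2}, int(X∖A)={2}, hence cl(A)={3, 1, 4}
Orbit (k=closure, c=complement):
  1. A     = {3, 1, 4}
  2. cA    = {2}
  3. kcA   = {2, 1}
  4. ckcA  = {3, 4}
(closed under both — stop)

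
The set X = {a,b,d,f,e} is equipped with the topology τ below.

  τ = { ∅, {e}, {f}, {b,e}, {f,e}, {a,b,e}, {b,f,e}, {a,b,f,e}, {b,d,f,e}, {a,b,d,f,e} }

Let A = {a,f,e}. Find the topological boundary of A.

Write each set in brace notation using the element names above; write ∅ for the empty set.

{a,b,d}

open subsets of A: ∅, {f}, {e}, {f,e}; so int(A) = {f,e}
closure: X∖int(X∖A) = X∖∅ = {a,b,d,f,e}
∂A = {a,b,d,f,e} minus {f,e} = {a,b,d}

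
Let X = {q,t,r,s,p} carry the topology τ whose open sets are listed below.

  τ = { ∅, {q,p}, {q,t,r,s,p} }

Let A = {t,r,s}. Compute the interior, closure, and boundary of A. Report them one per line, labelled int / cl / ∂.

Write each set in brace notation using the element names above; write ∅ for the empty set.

int(A) = ∅
cl(A)  = {t,r,s}
∂A     = {t,r,s}

U open, U⊆A: ∅. int(A) = ⋃ = ∅
X∖A={q,p}, int(X∖A)={q,p}, hence cl(A)={t,r,s}
∂A: remove int from cl → {t,r,s}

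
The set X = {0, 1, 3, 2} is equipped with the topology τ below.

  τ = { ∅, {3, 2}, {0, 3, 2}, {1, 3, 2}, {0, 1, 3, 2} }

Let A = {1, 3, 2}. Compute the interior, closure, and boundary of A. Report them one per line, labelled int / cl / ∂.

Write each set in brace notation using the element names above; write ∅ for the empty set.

opens ⊆ A: ∅, {3, 2}, {1, 3, 2}; union → int = {1, 3, 2}
complement {0}; its interior ∅; cl(A) = X∖∅ = {0, 1, 3, 2}
boundary = {0, 1, 3, 2} ∖ {1, 3, 2} = {0}

int(A) = {1, 3, 2}
cl(A)  = {0, 1, 3, 2}
∂A     = {0}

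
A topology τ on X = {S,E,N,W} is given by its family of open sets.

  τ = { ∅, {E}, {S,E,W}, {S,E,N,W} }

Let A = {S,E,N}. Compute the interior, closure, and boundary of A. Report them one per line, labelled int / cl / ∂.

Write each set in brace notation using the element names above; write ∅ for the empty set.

int(A) = {E}
cl(A)  = {S,E,N,W}
∂A     = {S,N,W}

opens ⊆ A: ∅, {E}; union → int = {E}
complement {W}; its interior ∅; cl(A) = X∖∅ = {S,E,N,W}
boundary = {S,E,N,W} ∖ {E} = {S,N,W}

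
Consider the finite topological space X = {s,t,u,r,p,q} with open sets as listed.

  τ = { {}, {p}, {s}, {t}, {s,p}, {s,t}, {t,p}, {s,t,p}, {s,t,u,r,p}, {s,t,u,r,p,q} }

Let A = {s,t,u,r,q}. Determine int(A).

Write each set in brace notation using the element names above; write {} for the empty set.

{s,t}

open subsets of A: {}, {t}, {s}, {s,t}; so int(A) = {s,t}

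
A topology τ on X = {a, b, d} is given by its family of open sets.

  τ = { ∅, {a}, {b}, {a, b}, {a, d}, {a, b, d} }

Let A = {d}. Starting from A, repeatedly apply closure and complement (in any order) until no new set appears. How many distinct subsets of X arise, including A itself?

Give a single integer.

4

closure: X∖int(X∖A) = X∖{a, b} = {d}
Let k=closure and c=complement:
  1. A     = {d}
  2. cA    = {a, b}
  3. kcA   = {a, b, d}
  4. ckcA  = ∅
— saturated at 4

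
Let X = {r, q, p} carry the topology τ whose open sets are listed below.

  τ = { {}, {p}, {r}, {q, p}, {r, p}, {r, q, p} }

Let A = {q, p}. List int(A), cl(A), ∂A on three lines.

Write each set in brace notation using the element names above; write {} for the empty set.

opens ⊆ A: {}, {p}, {q, p}; union → int = {q, p}
complement {r}; its interior {r}; cl(A) = X∖{r} = {q, p}
boundary = {q, p} ∖ {q, p} = {}

int(A) = {q, p}
cl(A)  = {q, p}
∂A     = {}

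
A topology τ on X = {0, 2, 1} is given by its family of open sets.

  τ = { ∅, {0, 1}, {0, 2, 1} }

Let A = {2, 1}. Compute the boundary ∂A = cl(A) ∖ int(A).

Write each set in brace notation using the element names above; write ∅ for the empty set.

open subsets of A: ∅; so int(A) = ∅
closure: X∖int(X∖A) = X∖∅ = {0, 2, 1}
∂A = {0, 2, 1} minus ∅ = {0, 2, 1}

{0, 2, 1}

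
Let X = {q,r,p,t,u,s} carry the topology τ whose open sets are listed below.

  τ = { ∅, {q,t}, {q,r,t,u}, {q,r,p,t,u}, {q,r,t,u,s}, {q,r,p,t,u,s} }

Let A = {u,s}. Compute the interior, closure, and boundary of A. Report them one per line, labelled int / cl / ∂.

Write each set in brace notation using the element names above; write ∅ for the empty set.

opens ⊆ A: ∅; union → int = ∅
complement {q,r,p,t}; its interior {q,t}; cl(A) = X∖{q,t} = {r,p,u,s}
boundary = {r,p,u,s} ∖ ∅ = {r,p,u,s}

int(A) = ∅
cl(A)  = {r,p,u,s}
∂A     = {r,p,u,s}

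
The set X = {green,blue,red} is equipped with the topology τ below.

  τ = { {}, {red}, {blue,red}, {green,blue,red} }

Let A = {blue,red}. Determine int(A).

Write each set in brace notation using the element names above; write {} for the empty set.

interior: largest open inside A is {blue,red} (from {}, {red}, {blue,red})

{blue,red}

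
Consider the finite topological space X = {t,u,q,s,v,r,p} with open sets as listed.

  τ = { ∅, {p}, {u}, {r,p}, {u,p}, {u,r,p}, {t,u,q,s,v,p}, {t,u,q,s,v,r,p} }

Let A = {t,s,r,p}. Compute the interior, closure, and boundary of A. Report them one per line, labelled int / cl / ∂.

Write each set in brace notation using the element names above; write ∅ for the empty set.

opens ⊆ A: ∅, {p}, {r,p}; union → int = {r,p}
complement {u,q,v}; its interior {u}; cl(A) = X∖{u} = {t,q,s,v,r,p}
boundary = {t,q,s,v,r,p} ∖ {r,p} = {t,q,s,v}

int(A) = {r,p}
cl(A)  = {t,q,s,v,r,p}
∂A     = {t,q,s,v}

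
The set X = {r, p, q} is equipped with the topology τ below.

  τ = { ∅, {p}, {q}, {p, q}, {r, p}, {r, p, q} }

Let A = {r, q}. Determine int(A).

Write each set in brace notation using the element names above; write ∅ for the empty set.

open subsets of A: ∅, {q}; so int(A) = {q}

{q}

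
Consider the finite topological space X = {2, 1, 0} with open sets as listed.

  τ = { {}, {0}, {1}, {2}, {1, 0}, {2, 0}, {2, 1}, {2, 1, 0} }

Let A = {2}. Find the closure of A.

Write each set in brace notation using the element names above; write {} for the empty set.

X∖A={1, 0}, int(X∖A)={1, 0}, hence cl(A)={2}

{2}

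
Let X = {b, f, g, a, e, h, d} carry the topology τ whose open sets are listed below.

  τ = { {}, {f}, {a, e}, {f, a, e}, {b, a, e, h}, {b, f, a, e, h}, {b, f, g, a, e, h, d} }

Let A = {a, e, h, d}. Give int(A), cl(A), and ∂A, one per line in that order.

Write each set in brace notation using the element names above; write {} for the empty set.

int(A) = {a, e}
cl(A)  = {b, g, a, e, h, d}
∂A     = {b, g, h, d}

open subsets of A: {}, {a, e}; so int(A) = {a, e}
closure: X∖int(X∖A) = X∖{f} = {b, g, a, e, h, d}
∂A = {b, g, a, e, h, d} minus {a, e} = {b, g, h, d}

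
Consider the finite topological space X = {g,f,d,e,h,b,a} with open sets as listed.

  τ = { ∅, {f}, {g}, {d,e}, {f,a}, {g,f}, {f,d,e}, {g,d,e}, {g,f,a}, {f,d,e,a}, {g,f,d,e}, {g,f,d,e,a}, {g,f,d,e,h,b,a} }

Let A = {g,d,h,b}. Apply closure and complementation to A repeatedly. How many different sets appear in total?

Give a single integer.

10

closure: X∖int(X∖A) = X∖{f,a} = {g,d,e,h,b}
Let k=closure and c=complement:
  1. A     = {g,d,h,b}
  2. kA    = {g,d,e,h,b}
  3. cA    = {f,e,a}
  4. ckA   = {f,a}
  5. kcA   = {f,d,e,h,b,a}
  6. kckA  = {f,h,b,a}
  7. ckcA  = {g}
  8. ckckA = {g,d,e}
  9. kckcA = {g,h,b}
  10. ckckcA = {f,d,e,a}
— saturated at 10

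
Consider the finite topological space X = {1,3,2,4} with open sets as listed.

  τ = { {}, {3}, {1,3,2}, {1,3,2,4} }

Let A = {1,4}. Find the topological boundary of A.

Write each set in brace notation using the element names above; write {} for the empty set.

{1,2,4}

U open, U⊆A: {}. int(A) = ⋃ = {}
X∖A={3,2}, int(X∖A)={3}, hence cl(A)={1,2,4}
∂A: remove int from cl → {1,2,4}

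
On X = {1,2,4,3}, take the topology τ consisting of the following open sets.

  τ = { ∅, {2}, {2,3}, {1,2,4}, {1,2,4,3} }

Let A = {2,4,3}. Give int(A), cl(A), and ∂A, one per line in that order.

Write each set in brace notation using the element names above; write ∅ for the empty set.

U open, U⊆A: ∅, {2}, {2,3}. int(A) = ⋃ = {2,3}
X∖A={1}, int(X∖A)=∅, hence cl(A)={1,2,4,3}
∂A: remove int from cl → {1,4}

int(A) = {2,3}
cl(A)  = {1,2,4,3}
∂A     = {1,4}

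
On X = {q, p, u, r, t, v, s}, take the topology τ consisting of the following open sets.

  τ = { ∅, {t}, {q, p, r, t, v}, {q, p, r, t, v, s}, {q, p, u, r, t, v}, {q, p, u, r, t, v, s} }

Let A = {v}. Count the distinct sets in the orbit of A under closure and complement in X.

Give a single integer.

cl via duality: int({q, p, u, r, t, s}) = {t}, so X∖{t} = {q, p, u, r, v, s}
Write k for closure, c for complement:
  1. A     = {v}
  2. kA    = {q, p, u, r, v, s}
  3. cA    = {q, p, u, r, t, s}
  4. ckA   = {t}
  5. kcA   = {q, p, u, r, t, v, s}
  6. ckcA  = ∅
applying k or c yields no new set

6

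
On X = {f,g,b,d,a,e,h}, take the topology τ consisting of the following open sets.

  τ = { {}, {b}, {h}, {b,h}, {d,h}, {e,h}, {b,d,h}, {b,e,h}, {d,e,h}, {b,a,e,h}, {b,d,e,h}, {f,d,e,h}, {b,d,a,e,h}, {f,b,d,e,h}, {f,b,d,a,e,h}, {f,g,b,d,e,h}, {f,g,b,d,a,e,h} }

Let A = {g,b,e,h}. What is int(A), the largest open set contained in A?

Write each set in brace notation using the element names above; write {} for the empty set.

open subsets of A: {}, {b}, {h}, {e,h}, {b,h}, {b,e,h}; so int(A) = {b,e,h}

{b,e,h}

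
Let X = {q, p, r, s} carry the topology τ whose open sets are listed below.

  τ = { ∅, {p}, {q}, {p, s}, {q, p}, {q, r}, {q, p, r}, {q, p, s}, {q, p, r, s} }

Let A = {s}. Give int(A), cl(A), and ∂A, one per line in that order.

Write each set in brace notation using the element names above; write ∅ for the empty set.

opens ⊆ A: ∅; union → int = ∅
complement {q, p, r}; its interior {q, p, r}; cl(A) = X∖{q, p, r} = {s}
boundary = {s} ∖ ∅ = {s}

int(A) = ∅
cl(A)  = {s}
∂A     = {s}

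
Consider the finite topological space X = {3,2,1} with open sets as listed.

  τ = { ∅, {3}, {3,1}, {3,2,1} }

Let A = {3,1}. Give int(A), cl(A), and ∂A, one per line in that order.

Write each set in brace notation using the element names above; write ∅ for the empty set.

interior: largest open inside A is {3,1} (from ∅, {3}, {3,1})
cl via duality: int({2}) = ∅, so X∖∅ = {3,2,1}
cl∖int = {2}

int(A) = {3,1}
cl(A)  = {3,2,1}
∂A     = {2}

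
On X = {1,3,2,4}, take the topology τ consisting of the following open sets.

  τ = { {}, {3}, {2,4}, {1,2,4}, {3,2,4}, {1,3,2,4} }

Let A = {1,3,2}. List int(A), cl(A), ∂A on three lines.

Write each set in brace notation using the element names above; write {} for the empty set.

int(A) = {3}
cl(A)  = {1,3,2,4}
∂A     = {1,2,4}

interior: largest open inside A is {3} (from {}, {3})
cl via duality: int({4}) = {}, so X∖{} = {1,3,2,4}
cl∖int = {1,2,4}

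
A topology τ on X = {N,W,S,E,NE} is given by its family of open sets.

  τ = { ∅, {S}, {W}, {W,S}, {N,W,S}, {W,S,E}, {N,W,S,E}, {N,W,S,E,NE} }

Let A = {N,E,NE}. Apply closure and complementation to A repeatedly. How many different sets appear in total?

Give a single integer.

closure: X∖int(X∖A) = X∖{W,S} = {N,E,NE}
Let k=closure and c=complement:
  1. A     = {N,E,NE}
  2. cA    = {W,S}
  3. kcA   = {N,W,S,E,NE}
  4. ckcA  = ∅
— saturated at 4

4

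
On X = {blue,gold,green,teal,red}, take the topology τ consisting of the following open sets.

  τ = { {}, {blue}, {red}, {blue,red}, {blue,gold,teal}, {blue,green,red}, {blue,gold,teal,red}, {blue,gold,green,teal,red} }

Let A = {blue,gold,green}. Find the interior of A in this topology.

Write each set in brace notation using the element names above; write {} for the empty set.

opens ⊆ A: {}, {blue}; union → int = {blue}

{blue}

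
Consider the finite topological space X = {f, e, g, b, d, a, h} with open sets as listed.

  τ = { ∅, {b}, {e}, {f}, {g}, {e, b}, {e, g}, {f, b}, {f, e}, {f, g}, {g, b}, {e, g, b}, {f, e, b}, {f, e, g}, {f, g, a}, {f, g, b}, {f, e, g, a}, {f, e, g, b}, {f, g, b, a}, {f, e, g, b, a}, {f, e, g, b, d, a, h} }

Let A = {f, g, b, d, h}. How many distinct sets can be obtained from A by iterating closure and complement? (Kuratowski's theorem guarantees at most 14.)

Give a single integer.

closure: X∖int(X∖A) = X∖{e} = {f, g, b, d, a, h}
Let k=closure and c=complement:
  1. A     = {f, g, b, d, h}
  2. kA    = {f, g, b, d, a, h}
  3. cA    = {e, a}
  4. ckA   = {e}
  5. kcA   = {e, d, a, h}
  6. kckA  = {e, d, h}
  7. ckcA  = {f, g, b}
  8. ckckA = {f, g, b, a}
— saturated at 8

8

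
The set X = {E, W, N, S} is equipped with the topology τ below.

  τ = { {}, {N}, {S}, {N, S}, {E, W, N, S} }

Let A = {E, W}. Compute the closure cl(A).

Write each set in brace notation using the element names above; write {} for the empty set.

{E, W}

complement {N, S}; its interior {N, S}; cl(A) = X∖{N, S} = {E, W}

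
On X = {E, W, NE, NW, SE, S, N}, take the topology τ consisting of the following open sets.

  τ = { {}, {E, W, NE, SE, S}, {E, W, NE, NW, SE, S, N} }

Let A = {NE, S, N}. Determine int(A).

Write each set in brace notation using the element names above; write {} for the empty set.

U open, U⊆A: {}. int(A) = ⋃ = {}

{}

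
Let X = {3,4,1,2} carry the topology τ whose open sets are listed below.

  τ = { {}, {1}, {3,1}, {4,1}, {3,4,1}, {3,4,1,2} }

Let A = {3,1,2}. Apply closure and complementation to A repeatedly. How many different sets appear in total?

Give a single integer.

cl via duality: int({4}) = {}, so X∖{} = {3,4,1,2}
Write k for closure, c for complement:
  1. A     = {3,1,2}
  2. kA    = {3,4,1,2}
  3. cA    = {4}
  4. ckA   = {}
  5. kcA   = {4,2}
  6. ckcA  = {3,1}
applying k or c yields no new set

6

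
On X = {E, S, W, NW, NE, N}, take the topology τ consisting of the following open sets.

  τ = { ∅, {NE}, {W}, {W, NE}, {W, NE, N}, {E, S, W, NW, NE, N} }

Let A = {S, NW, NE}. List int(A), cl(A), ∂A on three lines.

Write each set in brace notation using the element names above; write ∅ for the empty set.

int(A) = {NE}
cl(A)  = {E, S, NW, NE, N}
∂A     = {E, S, NW, N}

U open, U⊆A: ∅, {NE}. int(A) = ⋃ = {NE}
X∖A={E, W, N}, int(X∖A)={W}, hence cl(A)={E, S, NW, NE, N}
∂A: remove int from cl → {E, S, NW, N}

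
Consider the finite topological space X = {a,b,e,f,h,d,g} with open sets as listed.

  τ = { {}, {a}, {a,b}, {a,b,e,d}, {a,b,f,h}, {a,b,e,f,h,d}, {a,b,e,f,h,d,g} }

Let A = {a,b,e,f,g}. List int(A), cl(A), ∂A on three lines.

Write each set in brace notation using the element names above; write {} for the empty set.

int(A) = {a,b}
cl(A)  = {a,b,e,f,h,d,g}
∂A     = {e,f,h,d,g}

interior: largest open inside A is {a,b} (from {}, {a}, {a,b})
cl via duality: int({h,d}) = {}, so X∖{} = {a,b,e,f,h,d,g}
cl∖int = {e,f,h,d,g}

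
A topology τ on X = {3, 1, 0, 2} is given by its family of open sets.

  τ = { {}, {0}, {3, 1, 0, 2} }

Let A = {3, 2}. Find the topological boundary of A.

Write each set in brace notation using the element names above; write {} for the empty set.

opens ⊆ A: {}; union → int = {}
complement {1, 0}; its interior {0}; cl(A) = X∖{0} = {3, 1, 2}
boundary = {3, 1, 2} ∖ {} = {3, 1, 2}

{3, 1, 2}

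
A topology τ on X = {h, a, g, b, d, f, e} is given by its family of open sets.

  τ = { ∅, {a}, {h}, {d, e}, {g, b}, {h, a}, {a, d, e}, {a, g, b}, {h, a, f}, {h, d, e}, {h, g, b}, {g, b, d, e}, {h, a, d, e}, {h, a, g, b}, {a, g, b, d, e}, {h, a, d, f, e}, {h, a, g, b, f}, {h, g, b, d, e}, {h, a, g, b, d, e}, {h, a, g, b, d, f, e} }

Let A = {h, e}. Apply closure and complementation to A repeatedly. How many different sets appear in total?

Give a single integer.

complement {a, g, b, d, f}; its interior {a, g, b}; cl(A) = X∖{a, g, b} = {h, d, f, e}
With k = closure, c = complement:
  1. A     = {h, e}
  2. kA    = {h, d, f, e}
  3. cA    = {a, g, b, d, f}
  4. ckA   = {a, g, b}
  5. kcA   = {a, g, b, d, f, e}
  6. kckA  = {a, g, b, f}
  7. ckcA  = {h}
  8. ckckA = {h, d, e}
  9. kckcA = {h, f}
  10. ckckcA = {a, g, b, d, e}
k, c of each give nothing new

10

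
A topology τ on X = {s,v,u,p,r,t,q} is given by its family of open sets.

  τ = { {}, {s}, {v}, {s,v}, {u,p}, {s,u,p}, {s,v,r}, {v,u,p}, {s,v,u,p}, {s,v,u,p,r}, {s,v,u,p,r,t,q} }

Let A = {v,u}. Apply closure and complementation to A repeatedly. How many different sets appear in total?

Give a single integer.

X∖A={s,p,r,t,q}, int(X∖A)={s}, hence cl(A)={v,u,p,r,t,q}
Orbit (k=closure, c=complement):
  1. A     = {v,u}
  2. kA    = {v,u,p,r,t,q}
  3. cA    = {s,p,r,t,q}
  4. ckA   = {s}
  5. kcA   = {s,u,p,r,t,q}
  6. kckA  = {s,r,t,q}
  7. ckcA  = {v}
  8. ckckA = {v,u,p}
  9. kckcA = {v,r,t,q}
  10. ckckcA = {s,u,p}
(closed under both — stop)

10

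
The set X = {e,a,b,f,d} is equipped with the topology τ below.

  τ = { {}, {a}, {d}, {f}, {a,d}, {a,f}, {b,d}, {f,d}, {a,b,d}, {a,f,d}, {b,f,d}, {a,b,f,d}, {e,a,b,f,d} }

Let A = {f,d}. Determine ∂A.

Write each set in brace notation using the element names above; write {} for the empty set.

open subsets of A: {}, {f}, {d}, {f,d}; so int(A) = {f,d}
closure: X∖int(X∖A) = X∖{a} = {e,b,f,d}
∂A = {e,b,f,d} minus {f,d} = {e,b}

{e,b}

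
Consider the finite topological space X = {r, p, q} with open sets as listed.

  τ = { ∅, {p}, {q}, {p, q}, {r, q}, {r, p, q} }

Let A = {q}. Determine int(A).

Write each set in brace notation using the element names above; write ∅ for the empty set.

opens ⊆ A: ∅, {q}; union → int = {q}

{q}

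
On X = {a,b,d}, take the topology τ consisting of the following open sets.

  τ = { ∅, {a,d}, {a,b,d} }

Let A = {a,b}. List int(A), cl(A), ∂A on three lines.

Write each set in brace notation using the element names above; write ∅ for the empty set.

interior: largest open inside A is ∅ (from ∅)
cl via duality: int({d}) = ∅, so X∖∅ = {a,b,d}
cl∖int = {a,b,d}

int(A) = ∅
cl(A)  = {a,b,d}
∂A     = {a,b,d}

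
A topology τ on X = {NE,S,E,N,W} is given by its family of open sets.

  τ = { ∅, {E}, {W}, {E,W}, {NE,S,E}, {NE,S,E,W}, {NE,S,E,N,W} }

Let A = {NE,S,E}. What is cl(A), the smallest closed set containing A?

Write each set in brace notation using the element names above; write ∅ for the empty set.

{NE,S,E,N}

X∖A={N,W}, int(X∖A)={W}, hence cl(A)={NE,S,E,N}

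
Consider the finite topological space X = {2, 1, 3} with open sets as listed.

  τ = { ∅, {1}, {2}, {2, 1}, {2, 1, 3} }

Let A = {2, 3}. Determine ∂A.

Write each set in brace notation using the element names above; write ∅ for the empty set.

{3}

open subsets of A: ∅, {2}; so int(A) = {2}
closure: X∖int(X∖A) = X∖{1} = {2, 3}
∂A = {2, 3} minus {2} = {3}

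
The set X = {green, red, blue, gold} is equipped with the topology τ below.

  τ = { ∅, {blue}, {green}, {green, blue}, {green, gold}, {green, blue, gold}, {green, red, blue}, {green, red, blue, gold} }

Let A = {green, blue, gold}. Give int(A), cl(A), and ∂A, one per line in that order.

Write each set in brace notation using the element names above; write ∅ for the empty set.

int(A) = {green, blue, gold}
cl(A)  = {green, red, blue, gold}
∂A     = {red}

U open, U⊆A: ∅, {green}, {blue}, {green, gold}, {green, blue}, {green, blue, gold}. int(A) = ⋃ = {green, blue, gold}
X∖A={red}, int(X∖A)=∅, hence cl(A)={green, red, blue, gold}
∂A: remove int from cl → {red}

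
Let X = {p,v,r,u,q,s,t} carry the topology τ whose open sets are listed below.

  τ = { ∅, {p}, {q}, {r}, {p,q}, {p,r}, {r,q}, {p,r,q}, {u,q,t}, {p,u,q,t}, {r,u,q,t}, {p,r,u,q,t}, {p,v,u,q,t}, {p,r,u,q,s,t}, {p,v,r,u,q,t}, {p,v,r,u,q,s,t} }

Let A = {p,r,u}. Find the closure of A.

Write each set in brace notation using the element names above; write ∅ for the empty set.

{p,v,r,u,s,t}

closure: X∖int(X∖A) = X∖{q} = {p,v,r,u,s,t}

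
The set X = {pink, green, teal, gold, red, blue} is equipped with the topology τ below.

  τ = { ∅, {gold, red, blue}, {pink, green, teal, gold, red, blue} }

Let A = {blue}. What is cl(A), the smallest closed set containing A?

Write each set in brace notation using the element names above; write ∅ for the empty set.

complement {pink, green, teal, gold, red}; its interior ∅; cl(A) = X∖∅ = {pink, green, teal, gold, red, blue}

{pink, green, teal, gold, red, blue}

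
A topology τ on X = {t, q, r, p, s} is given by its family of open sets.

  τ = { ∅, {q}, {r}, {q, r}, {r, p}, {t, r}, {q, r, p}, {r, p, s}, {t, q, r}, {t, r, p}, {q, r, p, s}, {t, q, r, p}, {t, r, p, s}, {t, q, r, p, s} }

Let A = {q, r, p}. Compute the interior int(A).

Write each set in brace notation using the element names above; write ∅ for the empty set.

U open, U⊆A: ∅, {q}, {r}, {r, p}, {q, r}, {q, r, p}. int(A) = ⋃ = {q, r, p}

{q, r, p}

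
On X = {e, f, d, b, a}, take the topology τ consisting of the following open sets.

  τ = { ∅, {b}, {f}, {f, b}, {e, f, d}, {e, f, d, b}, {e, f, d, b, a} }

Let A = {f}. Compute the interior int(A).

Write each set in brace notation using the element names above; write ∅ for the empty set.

U open, U⊆A: ∅, {f}. int(A) = ⋃ = {f}

{f}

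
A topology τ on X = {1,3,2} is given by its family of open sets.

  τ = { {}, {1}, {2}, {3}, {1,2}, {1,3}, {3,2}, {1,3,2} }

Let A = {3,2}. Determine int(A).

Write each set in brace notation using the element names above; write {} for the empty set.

{3,2}

U open, U⊆A: {}, {2}, {3}, {3,2}. int(A) = ⋃ = {3,2}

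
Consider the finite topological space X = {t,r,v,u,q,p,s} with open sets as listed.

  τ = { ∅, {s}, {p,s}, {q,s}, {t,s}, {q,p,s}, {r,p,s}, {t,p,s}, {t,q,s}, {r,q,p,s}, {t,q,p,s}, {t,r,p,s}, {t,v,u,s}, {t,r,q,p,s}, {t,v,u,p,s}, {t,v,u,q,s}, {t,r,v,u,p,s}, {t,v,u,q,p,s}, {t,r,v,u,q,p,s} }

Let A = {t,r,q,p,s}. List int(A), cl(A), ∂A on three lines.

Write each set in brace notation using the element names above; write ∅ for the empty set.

int(A) = {t,r,q,p,s}
cl(A)  = {t,r,v,u,q,p,s}
∂A     = {v,u}

opens ⊆ A: ∅, {s}, {p,s}, {t,s}, {q,s}, {t,p,s}, {t,q,s}, {q,p,s}, {r,p,s}, {t,q,p,s}, {t,r,p,s}, {r,q,p,s}, {t,r,q,p,s}; union → int = {t,r,q,p,s}
complement {v,u}; its interior ∅; cl(A) = X∖∅ = {t,r,v,u,q,p,s}
boundary = {t,r,v,u,q,p,s} ∖ {t,r,q,p,s} = {v,u}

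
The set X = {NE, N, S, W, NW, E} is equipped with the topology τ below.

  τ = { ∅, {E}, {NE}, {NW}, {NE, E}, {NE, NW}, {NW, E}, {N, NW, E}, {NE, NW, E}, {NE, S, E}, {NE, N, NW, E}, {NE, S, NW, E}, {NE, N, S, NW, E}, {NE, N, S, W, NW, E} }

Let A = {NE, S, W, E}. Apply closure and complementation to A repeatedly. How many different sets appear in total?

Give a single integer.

6

closure: X∖int(X∖A) = X∖{NW} = {NE, N, S, W, E}
Let k=closure and c=complement:
  1. A     = {NE, S, W, E}
  2. kA    = {NE, N, S, W, E}
  3. cA    = {N, NW}
  4. ckA   = {NW}
  5. kcA   = {N, W, NW}
  6. ckcA  = {NE, S, E}
— saturated at 6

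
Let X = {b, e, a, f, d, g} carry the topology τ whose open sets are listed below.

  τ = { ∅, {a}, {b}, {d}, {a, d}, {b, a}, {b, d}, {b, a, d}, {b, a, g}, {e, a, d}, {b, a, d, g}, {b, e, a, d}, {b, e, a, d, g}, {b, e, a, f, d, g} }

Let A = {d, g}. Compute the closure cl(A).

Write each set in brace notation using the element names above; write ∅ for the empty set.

cl via duality: int({b, e, a, f}) = {b, a}, so X∖{b, a} = {e, f, d, g}

{e, f, d, g}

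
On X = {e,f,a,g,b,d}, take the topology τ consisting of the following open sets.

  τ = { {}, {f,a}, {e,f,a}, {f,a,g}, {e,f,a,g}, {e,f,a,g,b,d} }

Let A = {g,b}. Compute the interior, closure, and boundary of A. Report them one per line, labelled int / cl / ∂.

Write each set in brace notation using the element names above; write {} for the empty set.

int(A) = {}
cl(A)  = {g,b,d}
∂A     = {g,b,d}

opens ⊆ A: {}; union → int = {}
complement {e,f,a,d}; its interior {e,f,a}; cl(A) = X∖{e,f,a} = {g,b,d}
boundary = {g,b,d} ∖ {} = {g,b,d}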